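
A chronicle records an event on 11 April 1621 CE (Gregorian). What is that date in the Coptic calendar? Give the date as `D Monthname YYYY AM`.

6 Parmouti 1337 AM

Julian Day Number of the source date = 2313219.
Converting JDN 2313219 to the Coptic calendar gives 6 Parmouti 1337 AM.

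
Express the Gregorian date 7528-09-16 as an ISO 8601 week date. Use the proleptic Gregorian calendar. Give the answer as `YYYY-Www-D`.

The weekday is Sunday (ISO weekday 7).
That Sunday belongs to ISO week 37 of ISO year 7528.

7528-W37-7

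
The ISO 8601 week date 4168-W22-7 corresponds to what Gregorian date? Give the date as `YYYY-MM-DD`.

4168-06-05

ISO week 1 of 4168 is the week containing the first Thursday of 4168.
Week 22, day 7 (Sunday) lands on 4168-06-05.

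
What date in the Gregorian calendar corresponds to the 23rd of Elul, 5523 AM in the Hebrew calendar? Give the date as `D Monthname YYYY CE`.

Both dates share Julian Day Number 2365226; in the Gregorian calendar that is 1 September 1763 CE.

1 September 1763 CE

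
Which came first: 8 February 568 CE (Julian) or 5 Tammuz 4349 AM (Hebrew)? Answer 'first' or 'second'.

first

First date → JDN 1928558; second date → JDN 1936366.
JDN 1928558 < JDN 1936366, so the first date is earlier.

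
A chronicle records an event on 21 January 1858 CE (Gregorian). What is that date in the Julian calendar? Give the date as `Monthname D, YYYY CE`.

For dates in this range the Gregorian date is 12 days ahead of the Julian.
21 January 1858 Gregorian − 12 days → 9 January 1858 Julian.

January 9, 1858 CE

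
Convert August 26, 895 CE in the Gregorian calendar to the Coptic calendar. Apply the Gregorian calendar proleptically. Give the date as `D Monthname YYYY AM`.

Both dates share Julian Day Number 2048190; in the Coptic calendar that is 29 Mesori 611 AM.

29 Mesori 611 AM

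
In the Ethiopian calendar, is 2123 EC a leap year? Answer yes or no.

2123 mod 4 = 3; in the Ethiopian calendar a year is leap when year mod 4 = 3, so it is a leap year.

yes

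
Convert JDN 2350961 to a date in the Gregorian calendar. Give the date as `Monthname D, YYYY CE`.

August 11, 1724 CE

JDN 2451545 is 1 Jan 2000; 2350961 is −100584 days from there.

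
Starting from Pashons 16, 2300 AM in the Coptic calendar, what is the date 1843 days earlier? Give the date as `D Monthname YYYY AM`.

30 Parmouti 2295 AM

Counting 1843 days back from JDN 2664995 reaches JDN 2663152, which is 30 Parmouti 2295 AM.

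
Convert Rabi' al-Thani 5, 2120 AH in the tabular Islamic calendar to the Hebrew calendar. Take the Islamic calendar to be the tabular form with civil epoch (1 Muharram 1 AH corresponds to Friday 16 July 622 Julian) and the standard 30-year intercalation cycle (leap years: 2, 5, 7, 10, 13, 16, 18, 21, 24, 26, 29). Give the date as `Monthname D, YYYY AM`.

Julian Day Number of the source date = 2699436.
Converting JDN 2699436 to the Hebrew calendar gives 6 Tishrei 6439 AM.

Tishrei 6, 6439 AM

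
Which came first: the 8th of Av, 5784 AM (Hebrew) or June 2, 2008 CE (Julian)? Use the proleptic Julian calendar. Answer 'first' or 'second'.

second

Converting both to JDN: 2460535 vs 2454633; the smaller is the second.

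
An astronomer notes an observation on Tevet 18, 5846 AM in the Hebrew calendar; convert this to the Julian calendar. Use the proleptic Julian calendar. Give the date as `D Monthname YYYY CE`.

22 December 2085 CE

The source date corresponds to 4 January 2086 in the Gregorian calendar (JDN 2482960).
That day falls on 22 December 2085 CE in the Julian calendar.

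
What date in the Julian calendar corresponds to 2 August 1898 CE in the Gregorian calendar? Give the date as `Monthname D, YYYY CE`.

The Julian–Gregorian offset here is 12 days (Julian trailing).
2 August 1898 Gregorian − 12 days → 21 July 1898 Julian.

July 21, 1898 CE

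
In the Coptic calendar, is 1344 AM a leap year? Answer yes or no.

no

1344 mod 4 = 0; in the Coptic calendar a year is leap when year mod 4 = 3, so it is a common year.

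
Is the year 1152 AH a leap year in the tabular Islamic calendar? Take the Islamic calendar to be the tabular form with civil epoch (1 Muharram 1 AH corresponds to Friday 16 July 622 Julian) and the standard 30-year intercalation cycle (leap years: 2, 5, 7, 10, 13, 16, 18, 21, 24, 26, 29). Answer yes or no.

Year 1152 AH is year 12 of its 30-year cycle; leap positions are 2, 5, 7, 10, 13, 16, 18, 21, 24, 26, 29, so it is a common year (354 days).

no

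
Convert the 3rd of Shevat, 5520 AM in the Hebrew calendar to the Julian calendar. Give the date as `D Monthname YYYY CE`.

10 January 1760 CE

Julian Day Number of the source date = 2363907.
Converting JDN 2363907 to the Julian calendar gives 10 January 1760 CE.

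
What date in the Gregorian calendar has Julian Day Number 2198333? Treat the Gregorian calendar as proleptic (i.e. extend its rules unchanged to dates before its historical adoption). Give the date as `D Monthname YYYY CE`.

JDN 2451545 is 1 Jan 2000; 2198333 is −253212 days from there.

24 September 1306 CE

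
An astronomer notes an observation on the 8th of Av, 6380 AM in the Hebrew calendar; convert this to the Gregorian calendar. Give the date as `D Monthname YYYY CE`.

31 July 2620 CE

Both dates share Julian Day Number 2678207; in the Gregorian calendar that is 31 July 2620 CE.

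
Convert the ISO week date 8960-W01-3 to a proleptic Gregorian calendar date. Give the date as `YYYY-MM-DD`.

ISO week 1 of 8960 is the week containing the first Thursday of 8960.
Week 1, day 3 (Wednesday) lands on 8960-01-02.

8960-01-02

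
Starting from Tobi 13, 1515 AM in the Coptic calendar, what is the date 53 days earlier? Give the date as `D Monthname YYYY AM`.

Counting 53 days back from JDN 2378150 reaches JDN 2378097, which is 20 Hathor 1515 AM.

20 Hathor 1515 AM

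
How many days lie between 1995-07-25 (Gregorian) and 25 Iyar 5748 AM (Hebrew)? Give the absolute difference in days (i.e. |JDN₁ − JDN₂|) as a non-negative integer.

2630

JDN of the first date = 2449924.
JDN of the second date = 2447294.
|2447294 − 2449924| = 2630.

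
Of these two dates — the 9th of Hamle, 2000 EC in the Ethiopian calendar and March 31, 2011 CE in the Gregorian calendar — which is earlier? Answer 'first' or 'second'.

first

First date → JDN 2454664; second date → JDN 2455652.
JDN 2454664 < JDN 2455652, so the first date is earlier.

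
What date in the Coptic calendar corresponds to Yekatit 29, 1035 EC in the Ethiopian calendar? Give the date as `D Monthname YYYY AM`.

The source date corresponds to 1 March 1043 in the proleptic Gregorian calendar (JDN 2102067).
That day falls on 29 Meshir 759 AM in the Coptic calendar.

29 Meshir 759 AM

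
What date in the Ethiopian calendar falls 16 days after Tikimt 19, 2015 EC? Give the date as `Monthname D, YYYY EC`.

Hidar 5, 2015 EC

Counting 16 days forward from JDN 2459882 reaches JDN 2459898, which is Hidar 5, 2015 EC.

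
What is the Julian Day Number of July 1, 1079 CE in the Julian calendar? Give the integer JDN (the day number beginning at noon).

In the proleptic Gregorian calendar the same day is 7 July 1079.
JDN 2451545 is 1 January 2000 CE (Gregorian); the target day is −336201 days from there, so JDN = 2115344.

2115344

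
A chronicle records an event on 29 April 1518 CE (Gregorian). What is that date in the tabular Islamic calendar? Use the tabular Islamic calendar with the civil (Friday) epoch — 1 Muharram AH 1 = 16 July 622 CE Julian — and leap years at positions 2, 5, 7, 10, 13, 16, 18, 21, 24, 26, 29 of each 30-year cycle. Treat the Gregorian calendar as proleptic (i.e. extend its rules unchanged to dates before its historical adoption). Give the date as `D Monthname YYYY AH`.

Both dates share Julian Day Number 2275616; in the tabular Islamic calendar that is 8 Rabi' al-Thani 924 AH.

8 Rabi' al-Thani 924 AH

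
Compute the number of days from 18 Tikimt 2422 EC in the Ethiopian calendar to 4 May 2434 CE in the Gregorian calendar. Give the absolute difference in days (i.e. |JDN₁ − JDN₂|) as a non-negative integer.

First date → JDN 2608538; second date → JDN 2610184.
The interval is |2608538 − 2610184| = 1646 days.

1646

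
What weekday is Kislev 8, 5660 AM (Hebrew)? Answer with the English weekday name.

Friday

This is JDN 2414969 (10 November 1899 Gregorian).
Since JDN mod 7 = 4 (0 = Monday), the day is Friday.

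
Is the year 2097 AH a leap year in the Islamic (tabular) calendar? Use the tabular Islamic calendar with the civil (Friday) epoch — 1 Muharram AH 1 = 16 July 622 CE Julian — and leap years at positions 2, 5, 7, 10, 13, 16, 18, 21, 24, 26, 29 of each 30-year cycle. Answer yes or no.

no

Year 2097 AH is year 27 of its 30-year cycle; leap positions are 2, 5, 7, 10, 13, 16, 18, 21, 24, 26, 29, so it is a common year (354 days).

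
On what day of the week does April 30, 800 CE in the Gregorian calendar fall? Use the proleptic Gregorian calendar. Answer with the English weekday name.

Sunday

JDN 2013374 mod 7 = 6, and JDN 0 was a Monday, so this is a Sunday.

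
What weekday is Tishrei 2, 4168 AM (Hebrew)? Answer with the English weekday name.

Equivalently 21 September 407 Gregorian, JDN 1869977.
1869977 ≡ 4 (mod 7); counting from Monday = 0 gives Friday.

Friday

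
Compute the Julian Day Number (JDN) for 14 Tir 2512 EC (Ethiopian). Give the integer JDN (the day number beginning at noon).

2641497

Equivalently 27 January 2520 (Gregorian).
JDN 2299161 is 15 October 1582 CE (Gregorian); the target day is +342336 days from there, so JDN = 2641497.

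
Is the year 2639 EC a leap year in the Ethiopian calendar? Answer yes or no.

yes

2639 mod 4 = 3; in the Ethiopian calendar a year is leap when year mod 4 = 3, so it is a leap year.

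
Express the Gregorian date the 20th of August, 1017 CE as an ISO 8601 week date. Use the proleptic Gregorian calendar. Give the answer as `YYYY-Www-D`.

1017-W34-3

The weekday is Wednesday (ISO weekday 3).
That Wednesday belongs to ISO week 34 of ISO year 1017.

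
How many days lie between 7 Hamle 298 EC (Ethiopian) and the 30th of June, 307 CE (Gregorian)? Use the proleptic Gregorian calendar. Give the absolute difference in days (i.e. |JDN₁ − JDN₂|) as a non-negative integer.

363

JDN of the first date = 1833006.
JDN of the second date = 1833369.
|1833369 − 1833006| = 363.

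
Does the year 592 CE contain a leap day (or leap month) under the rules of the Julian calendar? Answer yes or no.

yes

592 mod 4 = 0, so it is a leap year in the Julian calendar.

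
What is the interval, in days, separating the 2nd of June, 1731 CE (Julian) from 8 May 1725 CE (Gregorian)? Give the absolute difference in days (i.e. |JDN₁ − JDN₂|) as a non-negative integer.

JDN of the first date = 2353458.
JDN of the second date = 2351231.
|2351231 − 2353458| = 2227.

2227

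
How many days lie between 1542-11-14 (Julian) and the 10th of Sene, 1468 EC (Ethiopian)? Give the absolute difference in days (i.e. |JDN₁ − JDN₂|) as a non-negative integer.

24269

JDN of the first date = 2284591.
JDN of the second date = 2260322.
|2260322 − 2284591| = 24269.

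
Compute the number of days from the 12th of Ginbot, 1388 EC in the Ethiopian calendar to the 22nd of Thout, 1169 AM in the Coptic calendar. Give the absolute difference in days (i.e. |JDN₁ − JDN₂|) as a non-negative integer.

20589

JDN of the first date = 2231074.
JDN of the second date = 2251663.
|2251663 − 2231074| = 20589.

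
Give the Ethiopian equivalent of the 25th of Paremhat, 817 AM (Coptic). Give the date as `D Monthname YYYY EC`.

Julian Day Number of the source date = 2123278.
Converting JDN 2123278 to the Ethiopian calendar gives 25 Megabit 1093 EC.

25 Megabit 1093 EC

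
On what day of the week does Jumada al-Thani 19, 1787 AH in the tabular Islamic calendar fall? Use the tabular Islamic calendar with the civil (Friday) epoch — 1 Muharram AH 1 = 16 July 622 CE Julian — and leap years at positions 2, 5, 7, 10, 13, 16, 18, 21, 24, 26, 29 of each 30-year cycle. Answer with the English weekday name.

In the Gregorian calendar this is 27 October 2355 (JDN 2581505).
JDN 2581505 mod 7 = 3, and JDN 0 was a Monday, so this is a Thursday.

Thursday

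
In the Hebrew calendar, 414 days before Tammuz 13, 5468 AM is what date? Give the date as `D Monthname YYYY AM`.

The starting date is JDN 2345076; 2345076 − 414 = 2344662.
JDN 2344662 corresponds to 12 Iyar 5467 AM.

12 Iyar 5467 AM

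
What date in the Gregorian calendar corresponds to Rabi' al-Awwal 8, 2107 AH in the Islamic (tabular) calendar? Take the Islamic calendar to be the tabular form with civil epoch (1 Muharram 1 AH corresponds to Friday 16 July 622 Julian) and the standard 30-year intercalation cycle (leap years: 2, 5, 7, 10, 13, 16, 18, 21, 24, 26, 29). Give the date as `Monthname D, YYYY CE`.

Julian Day Number of the source date = 2694802.
Converting JDN 2694802 to the Gregorian calendar gives 6 January 2666 CE.

January 6, 2666 CE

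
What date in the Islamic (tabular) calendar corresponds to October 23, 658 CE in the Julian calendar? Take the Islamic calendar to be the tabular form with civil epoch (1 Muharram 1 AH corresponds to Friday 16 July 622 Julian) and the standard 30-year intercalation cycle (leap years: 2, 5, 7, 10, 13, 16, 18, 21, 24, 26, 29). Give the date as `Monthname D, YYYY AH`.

Jumada al-Awwal 19, 38 AH

Julian Day Number of the source date = 1961688.
Converting JDN 1961688 to the tabular Islamic calendar gives 19 Jumada al-Awwal 38 AH.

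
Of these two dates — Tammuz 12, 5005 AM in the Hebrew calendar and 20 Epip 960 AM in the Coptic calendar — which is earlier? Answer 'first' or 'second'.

second

Converting both to JDN: 2175983 vs 2175624; the smaller is the second.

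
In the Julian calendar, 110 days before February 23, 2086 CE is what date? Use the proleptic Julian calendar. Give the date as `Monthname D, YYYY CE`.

The starting date is JDN 2483023; 2483023 − 110 = 2482913.
JDN 2482913 corresponds to November 5, 2085 CE.

November 5, 2085 CE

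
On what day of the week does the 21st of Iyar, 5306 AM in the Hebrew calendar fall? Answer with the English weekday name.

Friday

Equivalently 3 May 1546 Gregorian, JDN 2285847.
2285847 ≡ 4 (mod 7); counting from Monday = 0 gives Friday.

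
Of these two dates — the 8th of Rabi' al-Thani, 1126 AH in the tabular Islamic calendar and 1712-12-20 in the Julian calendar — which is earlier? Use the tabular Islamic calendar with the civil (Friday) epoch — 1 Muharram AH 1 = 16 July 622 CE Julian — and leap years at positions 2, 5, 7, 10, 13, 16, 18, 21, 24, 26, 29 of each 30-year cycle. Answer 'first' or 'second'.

First date → JDN 2347198; second date → JDN 2346720.
JDN 2346720 < JDN 2347198, so the second date is earlier.

second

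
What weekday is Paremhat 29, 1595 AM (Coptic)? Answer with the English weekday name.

Equivalently 6 April 1879 Gregorian, JDN 2407446.
Since JDN mod 7 = 6 (0 = Monday), the day is Sunday.

Sunday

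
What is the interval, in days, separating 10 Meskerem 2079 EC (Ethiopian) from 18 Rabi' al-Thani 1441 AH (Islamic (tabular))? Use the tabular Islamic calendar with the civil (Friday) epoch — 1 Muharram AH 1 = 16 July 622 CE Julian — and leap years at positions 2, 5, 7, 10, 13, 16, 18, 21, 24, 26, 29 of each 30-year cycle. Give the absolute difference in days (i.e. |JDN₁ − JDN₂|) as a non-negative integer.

First date → JDN 2483219; second date → JDN 2458834.
The interval is |2483219 − 2458834| = 24385 days.

24385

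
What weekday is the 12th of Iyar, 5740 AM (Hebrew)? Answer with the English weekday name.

Equivalently 28 April 1980 Gregorian, JDN 2444358.
2444358 ≡ 0 (mod 7); counting from Monday = 0 gives Monday.

Monday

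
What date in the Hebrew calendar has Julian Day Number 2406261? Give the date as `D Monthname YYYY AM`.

The Gregorian equivalent of JDN 2406261 is 7 January 1876.
In the Hebrew calendar that day is 10 Tevet 5636 AM.

10 Tevet 5636 AM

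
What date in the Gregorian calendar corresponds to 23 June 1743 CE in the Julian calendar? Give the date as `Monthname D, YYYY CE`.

July 4, 1743 CE

The Julian–Gregorian offset here is 11 days (Julian trailing).
23 June 1743 Julian + 11 days → 4 July 1743 Gregorian.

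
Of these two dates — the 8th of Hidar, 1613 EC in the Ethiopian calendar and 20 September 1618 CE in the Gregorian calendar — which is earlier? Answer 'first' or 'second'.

second

First date → JDN 2313071; second date → JDN 2312285.
JDN 2312285 < JDN 2313071, so the second date is earlier.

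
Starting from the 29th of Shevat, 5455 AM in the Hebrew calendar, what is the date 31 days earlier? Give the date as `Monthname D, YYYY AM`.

Tevet 27, 5455 AM

The starting date is JDN 2340191; 2340191 − 31 = 2340160.
JDN 2340160 corresponds to Tevet 27, 5455 AM.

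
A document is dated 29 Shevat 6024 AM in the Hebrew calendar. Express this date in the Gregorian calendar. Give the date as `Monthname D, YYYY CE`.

Julian Day Number of the source date = 2548026.
Converting JDN 2548026 to the Gregorian calendar gives 27 February 2264 CE.

February 27, 2264 CE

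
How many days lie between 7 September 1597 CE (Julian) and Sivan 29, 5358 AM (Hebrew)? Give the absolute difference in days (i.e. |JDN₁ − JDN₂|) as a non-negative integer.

JDN of the first date = 2304612.
JDN of the second date = 2304901.
|2304901 − 2304612| = 289.

289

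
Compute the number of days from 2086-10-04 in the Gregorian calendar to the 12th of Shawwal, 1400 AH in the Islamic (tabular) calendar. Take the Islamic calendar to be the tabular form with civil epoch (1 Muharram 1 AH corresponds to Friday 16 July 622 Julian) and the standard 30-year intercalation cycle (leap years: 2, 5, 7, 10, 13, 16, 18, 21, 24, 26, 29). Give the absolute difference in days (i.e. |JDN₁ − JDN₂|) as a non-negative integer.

JDN of the first date = 2483233.
JDN of the second date = 2444476.
|2444476 − 2483233| = 38757.

38757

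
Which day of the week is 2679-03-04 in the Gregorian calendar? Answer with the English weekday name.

Tuesday

2699607 ≡ 1 (mod 7); counting from Monday = 0 gives Tuesday.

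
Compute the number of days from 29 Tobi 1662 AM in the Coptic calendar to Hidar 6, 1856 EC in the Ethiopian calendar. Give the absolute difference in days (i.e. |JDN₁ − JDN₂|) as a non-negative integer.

30033

First date → JDN 2431858; second date → JDN 2401825.
The interval is |2431858 − 2401825| = 30033 days.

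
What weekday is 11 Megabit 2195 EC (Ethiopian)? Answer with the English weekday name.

Tuesday

This is JDN 2525769 (22 March 2203 Gregorian).
Since JDN mod 7 = 1 (0 = Monday), the day is Tuesday.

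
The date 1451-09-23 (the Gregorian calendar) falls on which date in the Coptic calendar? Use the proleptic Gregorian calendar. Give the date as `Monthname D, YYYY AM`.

Thout 16, 1168 AM

Julian Day Number of the source date = 2251292.
Converting JDN 2251292 to the Coptic calendar gives 16 Thout 1168 AM.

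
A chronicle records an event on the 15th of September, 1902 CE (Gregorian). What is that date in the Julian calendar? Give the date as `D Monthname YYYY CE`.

2 September 1902 CE

For dates in this range the Gregorian date is 13 days ahead of the Julian.
15 September 1902 Gregorian − 13 days → 2 September 1902 Julian.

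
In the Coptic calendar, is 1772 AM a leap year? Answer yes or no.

1772 mod 4 = 0; in the Coptic calendar a year is leap when year mod 4 = 3, so it is a common year.

no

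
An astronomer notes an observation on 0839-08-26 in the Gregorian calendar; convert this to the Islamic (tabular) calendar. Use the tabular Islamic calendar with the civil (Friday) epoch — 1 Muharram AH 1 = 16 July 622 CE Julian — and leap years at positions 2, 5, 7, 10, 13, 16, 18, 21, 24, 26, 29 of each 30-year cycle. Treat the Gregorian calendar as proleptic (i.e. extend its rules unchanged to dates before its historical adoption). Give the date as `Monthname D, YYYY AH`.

Both dates share Julian Day Number 2027736; in the tabular Islamic calendar that is 7 Shawwal 224 AH.

Shawwal 7, 224 AH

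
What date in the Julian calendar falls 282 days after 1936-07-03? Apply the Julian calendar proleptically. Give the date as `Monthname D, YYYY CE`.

The starting date is JDN 2428366; 2428366 + 282 = 2428648.
JDN 2428648 corresponds to April 11, 1937 CE.

April 11, 1937 CE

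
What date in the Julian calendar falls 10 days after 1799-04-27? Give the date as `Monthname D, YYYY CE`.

May 7, 1799 CE

Counting 10 days forward from JDN 2378259 reaches JDN 2378269, which is May 7, 1799 CE.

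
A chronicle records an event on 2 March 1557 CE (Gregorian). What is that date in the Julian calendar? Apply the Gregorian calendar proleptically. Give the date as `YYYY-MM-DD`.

The Julian–Gregorian offset here is 10 days (Julian trailing).
2 March 1557 Gregorian − 10 days → 20 February 1557 Julian.

1557-02-20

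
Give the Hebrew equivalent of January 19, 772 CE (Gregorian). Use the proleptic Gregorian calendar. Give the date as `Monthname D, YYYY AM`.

Shevat 5, 4532 AM

Julian Day Number of the source date = 2003045.
Converting JDN 2003045 to the Hebrew calendar gives 5 Shevat 4532 AM.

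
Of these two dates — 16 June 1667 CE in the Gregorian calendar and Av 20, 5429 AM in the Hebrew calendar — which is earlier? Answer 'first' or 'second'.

first

The two dates have Julian Day Numbers 2330086 and 2330879 respectively.
Since 2330086 < 2330879, the first date comes first.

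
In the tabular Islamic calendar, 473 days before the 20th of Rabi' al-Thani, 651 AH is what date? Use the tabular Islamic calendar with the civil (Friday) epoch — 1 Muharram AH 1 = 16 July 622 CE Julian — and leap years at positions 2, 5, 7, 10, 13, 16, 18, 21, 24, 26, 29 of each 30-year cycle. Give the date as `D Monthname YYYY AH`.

Counting 473 days back from JDN 2178886 reaches JDN 2178413, which is 19 Dhu al-Hijjah 649 AH.

19 Dhu al-Hijjah 649 AH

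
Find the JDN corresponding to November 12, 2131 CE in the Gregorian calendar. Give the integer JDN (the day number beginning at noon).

JDN 2400001 is 17 November 1858 CE (Gregorian), MJD 0; the target day is +99706 days from there, so JDN = 2499707.

2499707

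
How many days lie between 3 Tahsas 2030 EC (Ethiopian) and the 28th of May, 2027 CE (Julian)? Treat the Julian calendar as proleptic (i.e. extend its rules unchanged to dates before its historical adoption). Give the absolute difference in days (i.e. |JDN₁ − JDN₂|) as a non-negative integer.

3838

JDN of the first date = 2465405.
JDN of the second date = 2461567.
|2461567 − 2465405| = 3838.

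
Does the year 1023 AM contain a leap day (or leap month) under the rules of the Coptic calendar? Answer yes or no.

yes

1023 mod 4 = 3; in the Coptic calendar a year is leap when year mod 4 = 3, so it is a leap year.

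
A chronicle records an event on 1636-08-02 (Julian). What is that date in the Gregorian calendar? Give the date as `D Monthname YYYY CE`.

12 August 1636 CE

At this point the Julian calendar is 10 days behind the Gregorian.
2 August 1636 Julian + 10 days → 12 August 1636 Gregorian.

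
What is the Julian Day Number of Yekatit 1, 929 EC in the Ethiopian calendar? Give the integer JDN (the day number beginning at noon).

Equivalently 31 January 937 (proleptic Gregorian).
JDN 2299161 is 15 October 1582 CE (Gregorian); the target day is −235838 days from there, so JDN = 2063323.

2063323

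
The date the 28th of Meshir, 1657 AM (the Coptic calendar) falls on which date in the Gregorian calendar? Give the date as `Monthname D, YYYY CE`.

Julian Day Number of the source date = 2430061.
Converting JDN 2430061 to the Gregorian calendar gives 7 March 1941 CE.

March 7, 1941 CE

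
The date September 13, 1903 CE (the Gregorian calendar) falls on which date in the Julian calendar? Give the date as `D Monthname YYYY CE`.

31 August 1903 CE

At this point the Julian calendar is 13 days behind the Gregorian.
13 September 1903 Gregorian − 13 days → 31 August 1903 Julian.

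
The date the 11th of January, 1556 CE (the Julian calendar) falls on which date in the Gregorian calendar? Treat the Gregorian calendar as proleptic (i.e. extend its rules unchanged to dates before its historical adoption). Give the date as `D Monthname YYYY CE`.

At this point the Julian calendar is 10 days behind the Gregorian.
11 January 1556 Julian + 10 days → 21 January 1556 Gregorian.

21 January 1556 CE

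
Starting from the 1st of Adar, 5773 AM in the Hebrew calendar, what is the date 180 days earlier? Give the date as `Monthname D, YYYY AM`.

JDN of the 1st of Adar, 5773 AM = 2456335.
2456335 − 180 = 2456155.
JDN 2456155 in the Hebrew calendar is Av 27, 5772 AM.

Av 27, 5772 AM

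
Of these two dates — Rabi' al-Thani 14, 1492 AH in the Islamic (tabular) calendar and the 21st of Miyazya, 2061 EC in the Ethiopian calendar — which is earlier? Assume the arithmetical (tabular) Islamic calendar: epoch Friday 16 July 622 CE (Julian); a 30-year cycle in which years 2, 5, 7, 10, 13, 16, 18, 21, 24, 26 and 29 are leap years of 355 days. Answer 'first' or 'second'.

Converting both to JDN: 2476903 vs 2476866; the smaller is the second.

second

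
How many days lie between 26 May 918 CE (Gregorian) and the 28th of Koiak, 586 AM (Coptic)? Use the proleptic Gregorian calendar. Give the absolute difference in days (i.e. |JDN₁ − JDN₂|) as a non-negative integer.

17680

JDN of the first date = 2056498.
JDN of the second date = 2038818.
|2038818 − 2056498| = 17680.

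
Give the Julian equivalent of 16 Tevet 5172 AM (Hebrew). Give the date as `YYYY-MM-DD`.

1412-01-02

Both dates share Julian Day Number 2236792; in the Julian calendar that is 2 January 1412 CE.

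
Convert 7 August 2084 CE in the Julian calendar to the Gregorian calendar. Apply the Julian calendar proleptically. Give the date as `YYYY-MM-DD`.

2084-08-20

At this point the Julian calendar is 13 days behind the Gregorian.
7 August 2084 Julian + 13 days → 20 August 2084 Gregorian.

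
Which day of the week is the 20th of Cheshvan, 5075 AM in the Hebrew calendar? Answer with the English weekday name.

Thursday

In the proleptic Gregorian calendar this is 8 November 1314 (JDN 2201300).
JDN 2201300 mod 7 = 3, and JDN 0 was a Monday, so this is a Thursday.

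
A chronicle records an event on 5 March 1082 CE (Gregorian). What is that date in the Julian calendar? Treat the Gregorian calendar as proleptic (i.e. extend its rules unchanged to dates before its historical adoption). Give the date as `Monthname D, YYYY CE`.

February 27, 1082 CE

The Julian–Gregorian offset here is 6 days (Julian trailing).
5 March 1082 Gregorian − 6 days → 27 February 1082 Julian.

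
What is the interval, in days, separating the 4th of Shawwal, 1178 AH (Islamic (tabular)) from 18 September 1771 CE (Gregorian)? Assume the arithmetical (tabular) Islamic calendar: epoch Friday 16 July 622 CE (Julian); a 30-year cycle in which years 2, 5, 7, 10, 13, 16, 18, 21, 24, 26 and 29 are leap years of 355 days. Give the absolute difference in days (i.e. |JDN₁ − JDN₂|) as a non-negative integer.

JDN of the first date = 2365799.
JDN of the second date = 2368165.
|2368165 − 2365799| = 2366.

2366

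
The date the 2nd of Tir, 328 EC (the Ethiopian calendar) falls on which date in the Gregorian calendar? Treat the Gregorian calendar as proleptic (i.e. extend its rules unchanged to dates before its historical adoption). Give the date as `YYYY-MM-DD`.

0335-12-30

Julian Day Number of the source date = 1843779.
Converting JDN 1843779 to the Gregorian calendar gives 30 December 335 CE.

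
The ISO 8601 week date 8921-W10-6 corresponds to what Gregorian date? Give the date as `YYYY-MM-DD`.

ISO week 1 of 8921 is the week containing the first Thursday of 8921.
Week 10, day 6 (Saturday) lands on 8921-03-08.

8921-03-08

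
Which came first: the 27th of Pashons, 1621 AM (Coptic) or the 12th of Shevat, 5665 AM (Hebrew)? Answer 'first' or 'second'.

Converting both to JDN: 2417001 vs 2416864; the smaller is the second.

second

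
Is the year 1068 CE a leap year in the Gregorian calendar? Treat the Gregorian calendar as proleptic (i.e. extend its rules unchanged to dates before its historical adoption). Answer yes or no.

yes

1068 is divisible by 4 and not by 100, so it is a leap year.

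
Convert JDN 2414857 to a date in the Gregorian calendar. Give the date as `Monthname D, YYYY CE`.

Counting from JDN 2299161 = 15 Oct 1582 gives an offset of 115696 days.

July 21, 1899 CE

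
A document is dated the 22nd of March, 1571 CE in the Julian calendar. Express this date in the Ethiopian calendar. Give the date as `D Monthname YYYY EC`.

26 Megabit 1563 EC

The source date corresponds to 1 April 1571 in the proleptic Gregorian calendar (JDN 2294946).
That day falls on 26 Megabit 1563 EC in the Ethiopian calendar.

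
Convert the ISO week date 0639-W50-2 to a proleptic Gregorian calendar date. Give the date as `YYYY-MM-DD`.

ISO week 1 of 639 is the week containing the first Thursday of 639.
Week 50, day 2 (Tuesday) lands on 0639-12-10.

0639-12-10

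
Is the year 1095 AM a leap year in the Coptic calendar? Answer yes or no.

1095 mod 4 = 3; in the Coptic calendar a year is leap when year mod 4 = 3, so it is a leap year.

yes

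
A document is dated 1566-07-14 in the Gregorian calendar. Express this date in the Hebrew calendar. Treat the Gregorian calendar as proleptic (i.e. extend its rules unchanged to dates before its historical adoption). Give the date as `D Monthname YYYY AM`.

Julian Day Number of the source date = 2293224.
Converting JDN 2293224 to the Hebrew calendar gives 17 Tammuz 5326 AM.

17 Tammuz 5326 AM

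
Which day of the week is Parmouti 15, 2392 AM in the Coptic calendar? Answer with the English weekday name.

Friday

Equivalently 28 April 2676 Gregorian, JDN 2698567.
JDN 2698567 mod 7 = 4, and JDN 0 was a Monday, so this is a Friday.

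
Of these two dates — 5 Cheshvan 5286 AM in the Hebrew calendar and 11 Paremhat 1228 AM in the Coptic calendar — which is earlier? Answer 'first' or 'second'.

second

First date → JDN 2278359; second date → JDN 2273382.
JDN 2273382 < JDN 2278359, so the second date is earlier.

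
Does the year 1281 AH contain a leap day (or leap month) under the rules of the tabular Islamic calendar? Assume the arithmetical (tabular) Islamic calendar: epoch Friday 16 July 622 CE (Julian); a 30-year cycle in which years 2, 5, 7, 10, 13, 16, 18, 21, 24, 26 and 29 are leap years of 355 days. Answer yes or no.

yes

Year 1281 AH is year 21 of its 30-year cycle; leap positions are 2, 5, 7, 10, 13, 16, 18, 21, 24, 26, 29, so it is a leap year (355 days).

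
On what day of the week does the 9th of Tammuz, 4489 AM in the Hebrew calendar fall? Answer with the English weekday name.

In the proleptic Gregorian calendar this is 14 June 729 (JDN 1987486).
1987486 ≡ 4 (mod 7); counting from Monday = 0 gives Friday.

Friday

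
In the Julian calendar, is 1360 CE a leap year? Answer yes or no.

yes

1360 mod 4 = 0, so it is a leap year in the Julian calendar.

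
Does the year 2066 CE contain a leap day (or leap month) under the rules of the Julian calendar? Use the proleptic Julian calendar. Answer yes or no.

no

2066 mod 4 = 2, so it is a common year in the Julian calendar.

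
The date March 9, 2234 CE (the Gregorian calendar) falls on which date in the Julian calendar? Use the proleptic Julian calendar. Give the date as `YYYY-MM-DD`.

2234-02-22

The Julian–Gregorian offset here is 15 days (Julian trailing).
9 March 2234 Gregorian − 15 days → 22 February 2234 Julian.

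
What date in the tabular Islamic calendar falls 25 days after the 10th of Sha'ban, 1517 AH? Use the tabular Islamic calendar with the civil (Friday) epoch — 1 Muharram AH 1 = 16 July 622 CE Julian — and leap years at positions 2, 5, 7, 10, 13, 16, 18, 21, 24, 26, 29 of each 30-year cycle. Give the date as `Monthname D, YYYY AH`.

Ramadan 6, 1517 AH

Counting 25 days forward from JDN 2485876 reaches JDN 2485901, which is Ramadan 6, 1517 AH.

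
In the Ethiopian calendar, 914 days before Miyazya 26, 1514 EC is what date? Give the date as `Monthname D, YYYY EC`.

Tikimt 22, 1512 EC

The starting date is JDN 2277079; 2277079 − 914 = 2276165.
JDN 2276165 corresponds to Tikimt 22, 1512 EC.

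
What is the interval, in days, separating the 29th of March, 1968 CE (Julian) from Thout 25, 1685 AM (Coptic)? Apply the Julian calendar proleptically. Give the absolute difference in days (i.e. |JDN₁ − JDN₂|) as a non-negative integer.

JDN of the first date = 2439958.
JDN of the second date = 2440135.
|2440135 − 2439958| = 177.

177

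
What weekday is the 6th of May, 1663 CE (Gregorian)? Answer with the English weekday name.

Sunday

Since JDN mod 7 = 6 (0 = Monday), the day is Sunday.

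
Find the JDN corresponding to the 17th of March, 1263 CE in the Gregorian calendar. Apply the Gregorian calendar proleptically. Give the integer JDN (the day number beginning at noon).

JDN 2451545 is 1 January 2000 CE (Gregorian); the target day is −269108 days from there, so JDN = 2182437.

2182437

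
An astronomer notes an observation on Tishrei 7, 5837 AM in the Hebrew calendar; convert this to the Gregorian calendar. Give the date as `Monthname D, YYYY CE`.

October 4, 2076 CE

Julian Day Number of the source date = 2479581.
Converting JDN 2479581 to the Gregorian calendar gives 4 October 2076 CE.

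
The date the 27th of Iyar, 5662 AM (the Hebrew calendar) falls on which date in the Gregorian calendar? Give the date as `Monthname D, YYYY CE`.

Julian Day Number of the source date = 2415904.
Converting JDN 2415904 to the Gregorian calendar gives 3 June 1902 CE.

June 3, 1902 CE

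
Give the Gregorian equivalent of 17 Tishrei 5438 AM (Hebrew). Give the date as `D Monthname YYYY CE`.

Both dates share Julian Day Number 2333858; in the Gregorian calendar that is 13 October 1677 CE.

13 October 1677 CE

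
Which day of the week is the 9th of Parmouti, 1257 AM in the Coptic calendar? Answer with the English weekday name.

This is JDN 2284002 (14 April 1541 Gregorian).
2284002 ≡ 0 (mod 7); counting from Monday = 0 gives Monday.

Monday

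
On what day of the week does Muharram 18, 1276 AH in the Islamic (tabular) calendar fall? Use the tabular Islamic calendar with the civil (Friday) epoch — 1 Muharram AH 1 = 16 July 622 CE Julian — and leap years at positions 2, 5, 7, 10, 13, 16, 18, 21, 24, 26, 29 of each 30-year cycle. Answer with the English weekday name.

Wednesday

This is JDN 2400274 (17 August 1859 Gregorian).
2400274 ≡ 2 (mod 7); counting from Monday = 0 gives Wednesday.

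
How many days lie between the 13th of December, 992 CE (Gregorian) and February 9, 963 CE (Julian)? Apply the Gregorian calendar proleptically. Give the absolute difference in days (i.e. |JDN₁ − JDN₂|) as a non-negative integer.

JDN of the first date = 2083728.
JDN of the second date = 2072833.
|2072833 − 2083728| = 10895.

10895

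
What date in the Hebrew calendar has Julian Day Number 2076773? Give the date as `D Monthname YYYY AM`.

25 Kislev 4734 AM

The proleptic Gregorian equivalent of JDN 2076773 is 28 November 973.
In the Hebrew calendar that day is 25 Kislev 4734 AM.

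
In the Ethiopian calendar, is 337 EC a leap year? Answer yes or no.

no

337 mod 4 = 1; in the Ethiopian calendar a year is leap when year mod 4 = 3, so it is a common year.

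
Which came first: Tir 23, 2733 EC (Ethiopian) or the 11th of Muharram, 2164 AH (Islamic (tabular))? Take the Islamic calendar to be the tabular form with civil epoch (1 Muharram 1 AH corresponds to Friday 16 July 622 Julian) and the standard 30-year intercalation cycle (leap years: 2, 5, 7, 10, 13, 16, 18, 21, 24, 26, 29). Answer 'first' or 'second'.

Converting both to JDN: 2722226 vs 2714945; the smaller is the second.

second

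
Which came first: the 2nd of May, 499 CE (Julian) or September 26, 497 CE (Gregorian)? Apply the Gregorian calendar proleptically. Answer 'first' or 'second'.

second

The two dates have Julian Day Numbers 1903439 and 1902855 respectively.
Since 1902855 < 1903439, the second date comes first.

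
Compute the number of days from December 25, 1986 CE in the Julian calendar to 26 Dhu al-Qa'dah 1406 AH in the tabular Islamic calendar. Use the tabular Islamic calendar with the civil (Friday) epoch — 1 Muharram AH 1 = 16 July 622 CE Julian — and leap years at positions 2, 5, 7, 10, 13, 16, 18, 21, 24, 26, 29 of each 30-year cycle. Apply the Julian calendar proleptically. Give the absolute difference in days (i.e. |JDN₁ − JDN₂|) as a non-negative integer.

158

JDN of the first date = 2446803.
JDN of the second date = 2446645.
|2446645 − 2446803| = 158.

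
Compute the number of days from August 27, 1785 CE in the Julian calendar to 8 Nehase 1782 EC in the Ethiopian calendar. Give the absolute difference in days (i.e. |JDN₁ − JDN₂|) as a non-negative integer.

1800

JDN of the first date = 2373268.
JDN of the second date = 2375068.
|2375068 − 2373268| = 1800.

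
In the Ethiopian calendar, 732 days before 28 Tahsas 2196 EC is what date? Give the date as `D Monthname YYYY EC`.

JDN of 28 Tahsas 2196 EC = 2526062.
2526062 − 732 = 2525330.
JDN 2525330 in the Ethiopian calendar is 27 Tahsas 2194 EC.

27 Tahsas 2194 EC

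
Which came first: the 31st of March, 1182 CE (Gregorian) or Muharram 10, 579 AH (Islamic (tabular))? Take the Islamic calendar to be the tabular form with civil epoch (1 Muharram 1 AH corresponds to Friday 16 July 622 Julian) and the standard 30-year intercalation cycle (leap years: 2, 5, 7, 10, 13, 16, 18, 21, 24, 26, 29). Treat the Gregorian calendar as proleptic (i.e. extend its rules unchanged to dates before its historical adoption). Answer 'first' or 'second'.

first

The two dates have Julian Day Numbers 2152866 and 2153273 respectively.
Since 2152866 < 2153273, the first date comes first.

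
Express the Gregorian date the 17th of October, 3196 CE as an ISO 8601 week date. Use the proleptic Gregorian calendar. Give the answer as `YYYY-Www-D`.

3196-W42-4

The weekday is Thursday (ISO weekday 4).
That Thursday belongs to ISO week 42 of ISO year 3196.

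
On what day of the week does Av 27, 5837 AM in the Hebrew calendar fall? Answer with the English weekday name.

Monday

Equivalently 16 August 2077 Gregorian, JDN 2479897.
Since JDN mod 7 = 0 (0 = Monday), the day is Monday.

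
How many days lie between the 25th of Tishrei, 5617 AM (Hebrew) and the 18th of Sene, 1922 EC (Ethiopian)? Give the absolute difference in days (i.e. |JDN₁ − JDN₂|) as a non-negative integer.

26906

JDN of the first date = 2399247.
JDN of the second date = 2426153.
|2426153 − 2399247| = 26906.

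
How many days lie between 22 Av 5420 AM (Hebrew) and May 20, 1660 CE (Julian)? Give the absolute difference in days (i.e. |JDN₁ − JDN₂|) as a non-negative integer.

JDN of the first date = 2327574.
JDN of the second date = 2327513.
|2327513 − 2327574| = 61.

61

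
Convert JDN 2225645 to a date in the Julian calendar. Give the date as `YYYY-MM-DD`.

The proleptic Gregorian equivalent of JDN 2225645 is 4 July 1381.
In the Julian calendar that day is 1381-06-26.

1381-06-26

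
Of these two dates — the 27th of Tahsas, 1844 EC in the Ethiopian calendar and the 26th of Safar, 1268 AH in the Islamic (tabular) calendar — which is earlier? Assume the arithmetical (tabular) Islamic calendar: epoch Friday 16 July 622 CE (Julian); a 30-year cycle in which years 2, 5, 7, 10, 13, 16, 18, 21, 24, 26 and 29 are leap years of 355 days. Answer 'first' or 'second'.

second

The two dates have Julian Day Numbers 2397493 and 2397478 respectively.
Since 2397478 < 2397493, the second date comes first.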